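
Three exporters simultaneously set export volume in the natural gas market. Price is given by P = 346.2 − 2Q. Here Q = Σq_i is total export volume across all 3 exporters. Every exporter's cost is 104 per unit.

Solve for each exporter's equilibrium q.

30.275

A representative exporter's profit is π_i = q_i(346.2 − 2Q) − 104q_i, with Q = q_i + Σ_{j≠i} q_j.
First-order condition: 242.2 − 4q_i − 2Σ_{j≠i} q_j = 0.
Imposing symmetry (q_j = q for all j) turns Σ_{j≠i} q_j into 2q, so 242.2 = 8q and q = 30.275.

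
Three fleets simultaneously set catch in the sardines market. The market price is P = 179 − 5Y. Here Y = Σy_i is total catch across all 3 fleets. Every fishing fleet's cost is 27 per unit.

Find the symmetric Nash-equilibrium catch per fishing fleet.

A representative fishing fleet's profit is π_i = y_i(179 − 5Y) − 27y_i, with Y = y_i + Σ_{j≠i} y_j.
First-order condition: 152 − 10y_i − 5Σ_{j≠i} y_j = 0.
Imposing symmetry (y_j = y for all j) turns Σ_{j≠i} y_j into 2y, so 152 = 20y and y = 7.6.

7.6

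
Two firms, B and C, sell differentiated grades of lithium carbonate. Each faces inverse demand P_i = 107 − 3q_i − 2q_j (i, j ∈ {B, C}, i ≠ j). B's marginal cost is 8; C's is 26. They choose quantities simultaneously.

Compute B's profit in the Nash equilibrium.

546.75

Firm B's profit: π = q_B(107 − 3q_B − 2q_C) − 8q_B.
∂π/∂q_B = 99 − 6q_B − 2q_C = 0 ⇒ q_B = 16.5 − (1/3)q_C.
Similarly q_C = 13.5 − (1/3)q_B.
Plugging q_C into B's best response: q_B = 16.5 − (1/3)(13.5 − (1/3)q_B) ⇒ (8/9)q_B = 12, so q_B = 13.5.
Then q_C = 13.5 − (1/3)·13.5 = 9.
P_B = 107 − 3·13.5 − 2·9 = 48.5.
Profit = (48.5 − 8)·13.5 = 546.75.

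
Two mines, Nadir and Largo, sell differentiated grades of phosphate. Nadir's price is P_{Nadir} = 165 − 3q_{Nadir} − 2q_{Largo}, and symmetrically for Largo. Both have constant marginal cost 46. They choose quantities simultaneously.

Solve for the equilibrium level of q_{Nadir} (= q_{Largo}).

14.875

Mine Nadir's profit: π = q_{Nadir}(165 − 3q_{Nadir} − 2q_{Largo}) − 46q_{Nadir}.
∂π/∂q_{Nadir} = 119 − 6q_{Nadir} − 2q_{Largo} = 0 ⇒ q_{Nadir} = 119/6 − (1/3)q_{Largo}.
Setting q_{Nadir} = q_{Largo} in the reaction function: q_{Nadir} = 119/6 − (1/3)q_{Nadir}, so q_{Nadir} = (119/6) / (4/3) = 14.875.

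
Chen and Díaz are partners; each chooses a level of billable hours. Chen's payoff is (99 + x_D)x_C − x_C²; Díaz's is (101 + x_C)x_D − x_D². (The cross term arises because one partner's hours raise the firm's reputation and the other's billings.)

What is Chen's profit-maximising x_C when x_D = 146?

Expanding Chen's payoff: 99x_C + x_Dx_C − x_C².
∂π/∂x_C = 99 + x_D − 2x_C = 0, so x_C = 49.5 + 0.5x_D.
At x_D = 146: x_C = 49.5 + 0.5·146 = 122.5.

122.5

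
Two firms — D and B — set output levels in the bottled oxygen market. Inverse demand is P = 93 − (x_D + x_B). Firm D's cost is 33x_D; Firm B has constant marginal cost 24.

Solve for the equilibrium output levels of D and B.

17, 26

Firm D's profit: π = x_D(93 − (x_D + x_B)) − 33x_D.
∂π/∂x_D = 60 − 2x_D − x_B = 0, so x_D = 30 − 0.5x_B.
By the same steps for B: x_B = 34.5 − 0.5x_D.
Solving the two reaction functions simultaneously: (1 − (−0.5)(−0.5))x_D = 30 − 0.5·34.5, so 0.75x_D = 12.75 and x_D = 17.
Then x_B = 34.5 − 0.5·17 = 26.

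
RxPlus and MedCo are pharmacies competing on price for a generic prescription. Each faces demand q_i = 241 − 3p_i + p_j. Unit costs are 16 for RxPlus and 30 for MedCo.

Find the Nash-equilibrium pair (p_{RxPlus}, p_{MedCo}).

RxPlus's profit: π = (p_{RxPlus} − 16)(241 − 3p_{RxPlus} + p_{MedCo}).
∂π/∂p_{RxPlus} = 289 − 6p_{RxPlus} + p_{MedCo} = 0 ⇒ p_{RxPlus} = 289/6 + (1/6)p_{MedCo}.
Similarly p_{MedCo} = 331/6 + (1/6)p_{RxPlus}.
Plugging p_{MedCo} into RxPlus's best response: p_{RxPlus} = 289/6 + (1/6)(331/6 + (1/6)p_{RxPlus}) ⇒ (35/36)p_{RxPlus} = 2065/36, so p_{RxPlus} = 59.
Then p_{MedCo} = 331/6 + (1/6)·59 = 65.

59, 65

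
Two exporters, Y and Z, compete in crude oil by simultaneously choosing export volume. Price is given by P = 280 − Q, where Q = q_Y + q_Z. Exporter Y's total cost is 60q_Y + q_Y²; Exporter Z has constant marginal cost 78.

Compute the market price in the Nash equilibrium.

162

Exporter Y's profit: π = q_Y(280 − (q_Y + q_Z)) − 60q_Y − q_Y².
∂π/∂q_Y = 220 − 4q_Y − q_Z = 0, so q_Y = 55 − 0.25q_Z.
For Z: ∂π/∂q_Z = 202 − 2q_Z − q_Y = 0 ⇒ q_Z = 101 − 0.5q_Y.
Solving the two reaction functions simultaneously: (1 − (−0.25)(−0.5))q_Y = 55 − 0.25·101, so 0.875q_Y = 29.75 and q_Y = 34.
Then q_Z = 101 − 0.5·34 = 84.
Equilibrium price: P = 280 − 118 = 162.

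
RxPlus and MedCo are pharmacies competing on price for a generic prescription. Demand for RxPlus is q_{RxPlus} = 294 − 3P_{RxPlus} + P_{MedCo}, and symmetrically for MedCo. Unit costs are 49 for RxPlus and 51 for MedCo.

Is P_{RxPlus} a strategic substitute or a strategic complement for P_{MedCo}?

RxPlus's profit: π = (P_{RxPlus} − 49)(294 − 3P_{RxPlus} + P_{MedCo}).
∂π/∂P_{RxPlus} = 441 − 6P_{RxPlus} + P_{MedCo} = 0 ⇒ P_{RxPlus} = 73.5 + (1/6)P_{MedCo}.
The best-response slope dP_{RxPlus}/dP_{MedCo} = 1/6 > 0: the reaction function is upward-sloping, so the choices are strategic complements.

strategic complements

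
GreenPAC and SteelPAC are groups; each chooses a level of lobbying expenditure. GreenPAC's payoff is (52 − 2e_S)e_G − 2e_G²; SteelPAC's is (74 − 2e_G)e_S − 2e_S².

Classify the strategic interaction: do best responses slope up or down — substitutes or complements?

Expanding GreenPAC's payoff: 52e_G − 2e_Se_G − 2e_G².
∂π/∂e_G = 52 − 2e_S − 4e_G = 0, so e_G = 13 − 0.5e_S.
The best-response slope de_G/de_S = −0.5 < 0: the reaction function is downward-sloping, so the choices are strategic substitutes.

strategic substitutes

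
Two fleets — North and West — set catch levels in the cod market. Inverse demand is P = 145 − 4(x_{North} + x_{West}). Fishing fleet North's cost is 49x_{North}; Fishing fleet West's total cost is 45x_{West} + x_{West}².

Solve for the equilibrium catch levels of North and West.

Fishing fleet North's profit: π = x_{North}(145 − 4(x_{North} + x_{West})) − 49x_{North}.
∂π/∂x_{North} = 96 − 8x_{North} − 4x_{West} = 0, so x_{North} = 12 − 0.5x_{West}.
For West: ∂π/∂x_{West} = 100 − 10x_{West} − 4x_{North} = 0 ⇒ x_{West} = 10 − 0.4x_{North}.
Solving the two reaction functions simultaneously: (1 − (−0.5)(−0.4))x_{North} = 12 − 0.5·10, so 0.8x_{North} = 7 and x_{North} = 8.75.
Then x_{West} = 10 − 0.4·8.75 = 6.5.

8.75, 6.5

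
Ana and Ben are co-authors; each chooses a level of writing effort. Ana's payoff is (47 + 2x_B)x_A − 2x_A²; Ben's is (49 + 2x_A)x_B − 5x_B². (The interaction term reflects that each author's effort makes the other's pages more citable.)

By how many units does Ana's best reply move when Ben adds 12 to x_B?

Expanding Ana's payoff: 47x_A + 2x_Bx_A − 2x_A².
∂π/∂x_A = 47 + 2x_B − 4x_A = 0, so x_A = 11.75 + 0.5x_B.
The reaction-function slope is 0.5, so a 12-unit rise in x_B moves x_A by 0.5 × 12 = 6. Ana's best response rises — the actions are strategic complements.

6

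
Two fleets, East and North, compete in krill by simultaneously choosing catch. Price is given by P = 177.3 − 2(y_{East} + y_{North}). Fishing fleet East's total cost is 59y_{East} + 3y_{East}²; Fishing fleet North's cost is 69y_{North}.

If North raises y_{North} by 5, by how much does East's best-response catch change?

Fishing fleet East's profit: π = y_{East}(177.3 − 2(y_{East} + y_{North})) − 59y_{East} − 3y_{East}².
∂π/∂y_{East} = 118.3 − 10y_{East} − 2y_{North} = 0, so y_{East} = 11.83 − 0.2y_{North}.
The reaction-function slope is −0.2, so a 5-unit rise in y_{North} moves y_{East} by −0.2 × 5 = −1. East's best response falls — the actions are strategic substitutes.

-1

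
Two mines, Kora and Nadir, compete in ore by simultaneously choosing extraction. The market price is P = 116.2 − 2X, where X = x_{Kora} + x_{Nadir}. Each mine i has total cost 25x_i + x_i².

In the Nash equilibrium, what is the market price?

Mine Kora's profit: π = x_{Kora}(116.2 − 2(x_{Kora} + x_{Nadir})) − 25x_{Kora} − x_{Kora}².
∂π/∂x_{Kora} = 91.2 − 6x_{Kora} − 2x_{Nadir} = 0, so x_{Kora} = 15.2 − (1/3)x_{Nadir}.
The game is symmetric, so in equilibrium x_{Nadir} = x_{Kora}: the reaction function gives (4/3)x_{Kora} = 15.2, hence x_{Kora} = 11.4.
Equilibrium price: P = 116.2 − 2·22.8 = 70.6.

70.6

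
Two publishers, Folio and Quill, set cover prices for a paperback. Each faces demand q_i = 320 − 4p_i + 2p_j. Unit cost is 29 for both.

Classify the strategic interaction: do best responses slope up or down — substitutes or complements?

Folio's profit: π = (p_{Folio} − 29)(320 − 4p_{Folio} + 2p_{Quill}).
∂π/∂p_{Folio} = 436 − 8p_{Folio} + 2p_{Quill} = 0 ⇒ p_{Folio} = 54.5 + 0.25p_{Quill}.
The best-response slope dp_{Folio}/dp_{Quill} = 0.25 > 0: the reaction function is upward-sloping, so the choices are strategic complements.

strategic complements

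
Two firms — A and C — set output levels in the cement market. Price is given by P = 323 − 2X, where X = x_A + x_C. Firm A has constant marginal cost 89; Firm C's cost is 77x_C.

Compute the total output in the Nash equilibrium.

Firm A's profit: π = x_A(323 − 2(x_A + x_C)) − 89x_A.
∂π/∂x_A = 234 − 4x_A − 2x_C = 0, so x_A = 58.5 − 0.5x_C.
By the same steps for C: x_C = 61.5 − 0.5x_A.
Plugging x_C into A's best response: x_A = 58.5 − 0.5(61.5 − 0.5x_A) ⇒ 0.75x_A = 27.75, so x_A = 37.
Then x_C = 61.5 − 0.5·37 = 43.
Total output: 37 + 43 = 80.

80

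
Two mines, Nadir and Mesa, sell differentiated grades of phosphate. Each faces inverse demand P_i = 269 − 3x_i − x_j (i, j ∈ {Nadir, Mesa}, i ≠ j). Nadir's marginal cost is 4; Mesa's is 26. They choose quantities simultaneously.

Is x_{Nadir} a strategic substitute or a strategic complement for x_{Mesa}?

strategic substitutes

Mine Nadir's profit: π = x_{Nadir}(269 − 3x_{Nadir} − x_{Mesa}) − 4x_{Nadir}.
∂π/∂x_{Nadir} = 265 − 6x_{Nadir} − x_{Mesa} = 0 ⇒ x_{Nadir} = 265/6 − (1/6)x_{Mesa}.
The best-response slope dx_{Nadir}/dx_{Mesa} = −1/6 < 0: the reaction function is downward-sloping, so the choices are strategic substitutes.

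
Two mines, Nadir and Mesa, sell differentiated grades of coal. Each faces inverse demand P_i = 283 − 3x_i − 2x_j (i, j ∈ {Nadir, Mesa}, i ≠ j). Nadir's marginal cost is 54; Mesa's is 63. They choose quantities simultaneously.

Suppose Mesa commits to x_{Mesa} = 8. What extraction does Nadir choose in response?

35.5

Mine Nadir's profit: π = x_{Nadir}(283 − 3x_{Nadir} − 2x_{Mesa}) − 54x_{Nadir}.
∂π/∂x_{Nadir} = 229 − 6x_{Nadir} − 2x_{Mesa} = 0 ⇒ x_{Nadir} = 229/6 − (1/3)x_{Mesa}.
At x_{Mesa} = 8: x_{Nadir} = 229/6 − (1/3)·8 = 35.5.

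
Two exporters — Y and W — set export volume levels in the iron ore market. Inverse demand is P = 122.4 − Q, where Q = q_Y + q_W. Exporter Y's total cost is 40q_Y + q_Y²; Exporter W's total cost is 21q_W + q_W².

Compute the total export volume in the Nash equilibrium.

36.76

Exporter Y's profit: π = q_Y(122.4 − (q_Y + q_W)) − 40q_Y − q_Y².
∂π/∂q_Y = 82.4 − 4q_Y − q_W = 0, so q_Y = 20.6 − 0.25q_W.
By the same steps for W: q_W = 25.35 − 0.25q_Y.
Substituting the second reaction function into the first: q_Y = 20.6 − 0.25(25.35 − 0.25q_Y), which gives 0.9375q_Y = 14.2625 ⇒ q_Y = 1141/75.
Then q_W = 25.35 − 0.25·(1141/75) = 1616/75.
Total export volume: 1141/75 + 1616/75 = 36.76.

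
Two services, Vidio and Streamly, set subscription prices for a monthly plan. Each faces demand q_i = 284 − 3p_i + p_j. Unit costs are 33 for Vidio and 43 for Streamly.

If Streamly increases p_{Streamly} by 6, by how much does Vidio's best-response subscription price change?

1

Vidio's profit: π = (p_{Vidio} − 33)(284 − 3p_{Vidio} + p_{Streamly}).
∂π/∂p_{Vidio} = 383 − 6p_{Vidio} + p_{Streamly} = 0 ⇒ p_{Vidio} = 383/6 + (1/6)p_{Streamly}.
The reaction-function slope is 1/6, so a 6-unit rise in p_{Streamly} moves p_{Vidio} by 1/6 × 6 = 1. Vidio's best response rises — the actions are strategic complements.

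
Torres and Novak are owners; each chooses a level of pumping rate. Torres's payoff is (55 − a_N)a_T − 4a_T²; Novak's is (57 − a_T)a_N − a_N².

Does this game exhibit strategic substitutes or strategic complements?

Expanding Torres's payoff: 55a_T − a_Na_T − 4a_T².
∂π/∂a_T = 55 − a_N − 8a_T = 0, so a_T = 6.875 − 0.125a_N.
The best-response slope da_T/da_N = −0.125 < 0: the reaction function is downward-sloping, so the choices are strategic substitutes.

strategic substitutes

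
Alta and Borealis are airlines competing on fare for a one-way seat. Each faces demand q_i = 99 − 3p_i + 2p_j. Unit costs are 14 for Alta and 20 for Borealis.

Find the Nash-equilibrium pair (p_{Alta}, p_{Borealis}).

36.375, 38.625

Alta's profit: π = (p_{Alta} − 14)(99 − 3p_{Alta} + 2p_{Borealis}).
∂π/∂p_{Alta} = 141 − 6p_{Alta} + 2p_{Borealis} = 0 ⇒ p_{Alta} = 23.5 + (1/3)p_{Borealis}.
Similarly p_{Borealis} = 26.5 + (1/3)p_{Alta}.
Solving the two reaction functions simultaneously: (1 − (1/3)(1/3))p_{Alta} = 23.5 + (1/3)·26.5, so (8/9)p_{Alta} = 97/3 and p_{Alta} = 36.375.
Then p_{Borealis} = 26.5 + (1/3)·36.375 = 38.625.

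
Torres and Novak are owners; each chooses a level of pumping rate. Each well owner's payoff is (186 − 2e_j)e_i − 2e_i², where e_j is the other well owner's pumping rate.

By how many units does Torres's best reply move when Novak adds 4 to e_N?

Torres's payoff is (186 − 2e_N)e_T − 2e_T².
∂π/∂e_T = 186 − 2e_N − 4e_T = 0, so e_T = 46.5 − 0.5e_N.
The reaction-function slope is −0.5, so a 4-unit rise in e_N moves e_T by −0.5 × 4 = −2. Torres's best response falls — the actions are strategic substitutes.

-2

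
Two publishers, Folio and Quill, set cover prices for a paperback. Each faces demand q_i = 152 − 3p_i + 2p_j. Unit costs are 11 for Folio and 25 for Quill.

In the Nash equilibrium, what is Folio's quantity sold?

113.625

Folio's profit: π = (p_{Folio} − 11)(152 − 3p_{Folio} + 2p_{Quill}).
∂π/∂p_{Folio} = 185 − 6p_{Folio} + 2p_{Quill} = 0 ⇒ p_{Folio} = 185/6 + (1/3)p_{Quill}.
Similarly p_{Quill} = 227/6 + (1/3)p_{Folio}.
Solving the two reaction functions simultaneously: (1 − (1/3)(1/3))p_{Folio} = 185/6 + (1/3)·(227/6), so (8/9)p_{Folio} = 391/9 and p_{Folio} = 48.875.
Then p_{Quill} = 227/6 + (1/3)·48.875 = 54.125.
q_{Folio} = 152 − 3·48.875 + 2·54.125 = 113.625.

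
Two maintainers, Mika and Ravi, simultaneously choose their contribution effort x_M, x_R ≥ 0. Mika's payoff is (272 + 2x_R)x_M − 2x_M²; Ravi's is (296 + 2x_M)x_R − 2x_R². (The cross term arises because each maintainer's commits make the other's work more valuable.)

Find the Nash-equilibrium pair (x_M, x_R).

Expanding Mika's payoff: 272x_M + 2x_Rx_M − 2x_M².
∂π/∂x_M = 272 + 2x_R − 4x_M = 0, so x_M = 68 + 0.5x_R.
Likewise for Ravi: x_R = 74 + 0.5x_M.
Solving the two reaction functions simultaneously: (1 − (0.5)(0.5))x_M = 68 + 0.5·74, so 0.75x_M = 105 and x_M = 140.
Then x_R = 74 + 0.5·140 = 144.

140, 144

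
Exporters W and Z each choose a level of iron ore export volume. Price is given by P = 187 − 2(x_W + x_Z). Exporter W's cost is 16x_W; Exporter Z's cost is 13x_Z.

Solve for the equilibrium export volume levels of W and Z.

Exporter W's profit: π = x_W(187 − 2(x_W + x_Z)) − 16x_W.
∂π/∂x_W = 171 − 4x_W − 2x_Z = 0, so x_W = 42.75 − 0.5x_Z.
By the same steps for Z: x_Z = 43.5 − 0.5x_W.
Plugging x_Z into W's best response: x_W = 42.75 − 0.5(43.5 − 0.5x_W) ⇒ 0.75x_W = 21, so x_W = 28.
Then x_Z = 43.5 − 0.5·28 = 29.5.

28, 29.5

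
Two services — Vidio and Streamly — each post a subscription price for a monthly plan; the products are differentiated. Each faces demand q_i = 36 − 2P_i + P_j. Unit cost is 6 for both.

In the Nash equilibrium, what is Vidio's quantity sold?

20

Vidio's profit: π = (P_{Vidio} − 6)(36 − 2P_{Vidio} + P_{Streamly}).
∂π/∂P_{Vidio} = 48 − 4P_{Vidio} + P_{Streamly} = 0 ⇒ P_{Vidio} = 12 + 0.25P_{Streamly}.
By symmetry P_{Streamly} = P_{Vidio}; substituting into the reaction function, 0.75P_{Vidio} = 12 and P_{Vidio} = 16.
q_{Vidio} = 36 − 2·16 + 16 = 20.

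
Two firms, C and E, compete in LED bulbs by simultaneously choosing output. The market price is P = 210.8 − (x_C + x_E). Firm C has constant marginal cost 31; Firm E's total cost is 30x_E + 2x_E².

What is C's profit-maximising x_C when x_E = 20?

79.9

Firm C's profit: π = x_C(210.8 − (x_C + x_E)) − 31x_C.
∂π/∂x_C = 179.8 − 2x_C − x_E = 0, so x_C = 89.9 − 0.5x_E.
At x_E = 20: x_C = 89.9 − 0.5·20 = 79.9.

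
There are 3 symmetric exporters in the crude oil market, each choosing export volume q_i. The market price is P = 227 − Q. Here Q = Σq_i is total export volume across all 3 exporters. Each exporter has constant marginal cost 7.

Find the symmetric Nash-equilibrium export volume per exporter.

55

A representative exporter's profit is π_i = q_i(227 − Q) − 7q_i, with Q = q_i + Σ_{j≠i} q_j.
First-order condition: 220 − 2q_i − Σ_{j≠i} q_j = 0.
With identical exporters, set every q_j = q: then 220 − 2q − 2q = 0, i.e. q = 220/4 = 55.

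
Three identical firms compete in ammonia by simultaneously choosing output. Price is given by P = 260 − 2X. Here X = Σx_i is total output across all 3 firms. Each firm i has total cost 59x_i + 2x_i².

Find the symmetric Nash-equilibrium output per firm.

A representative firm's profit is π_i = x_i(260 − 2X) − 59x_i − 2x_i², with X = x_i + Σ_{j≠i} x_j.
First-order condition: 201 − 8x_i − 2Σ_{j≠i} x_j = 0.
In a symmetric equilibrium every firm chooses the same x, so Σ_{j≠i} x_j = 2x. The condition becomes 201 − 12x = 0, giving x = 201/12 = 16.75.

16.75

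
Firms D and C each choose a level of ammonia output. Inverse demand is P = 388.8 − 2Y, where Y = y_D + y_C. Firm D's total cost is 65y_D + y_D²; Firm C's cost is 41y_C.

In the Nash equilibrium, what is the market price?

Firm D's profit: π = y_D(388.8 − 2(y_D + y_C)) − 65y_D − y_D².
∂π/∂y_D = 323.8 − 6y_D − 2y_C = 0, so y_D = 1619/30 − (1/3)y_C.
For C: ∂π/∂y_C = 347.8 − 4y_C − 2y_D = 0 ⇒ y_C = 86.95 − 0.5y_D.
Plugging y_C into D's best response: y_D = 1619/30 − (1/3)(86.95 − 0.5y_D) ⇒ (5/6)y_D = 1499/60, so y_D = 29.98.
Then y_C = 86.95 − 0.5·29.98 = 71.96.
Equilibrium price: P = 388.8 − 2·101.94 = 184.92.

184.92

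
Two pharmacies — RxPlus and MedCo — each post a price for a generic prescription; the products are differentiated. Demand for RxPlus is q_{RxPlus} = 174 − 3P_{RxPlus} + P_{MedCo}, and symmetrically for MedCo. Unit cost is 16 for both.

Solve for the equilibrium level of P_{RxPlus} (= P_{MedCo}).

RxPlus's profit: π = (P_{RxPlus} − 16)(174 − 3P_{RxPlus} + P_{MedCo}).
∂π/∂P_{RxPlus} = 222 − 6P_{RxPlus} + P_{MedCo} = 0 ⇒ P_{RxPlus} = 37 + (1/6)P_{MedCo}.
By symmetry P_{MedCo} = P_{RxPlus}; substituting into the reaction function, (5/6)P_{RxPlus} = 37 and P_{RxPlus} = 44.4.

44.4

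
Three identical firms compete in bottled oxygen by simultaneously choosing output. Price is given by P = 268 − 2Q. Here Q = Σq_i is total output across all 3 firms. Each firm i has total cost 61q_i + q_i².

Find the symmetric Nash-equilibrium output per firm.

A representative firm's profit is π_i = q_i(268 − 2Q) − 61q_i − q_i², with Q = q_i + Σ_{j≠i} q_j.
First-order condition: 207 − 6q_i − 2Σ_{j≠i} q_j = 0.
With identical firms, set every q_j = q: then 207 − 6q − 4q = 0, i.e. q = 207/10 = 20.7.

20.7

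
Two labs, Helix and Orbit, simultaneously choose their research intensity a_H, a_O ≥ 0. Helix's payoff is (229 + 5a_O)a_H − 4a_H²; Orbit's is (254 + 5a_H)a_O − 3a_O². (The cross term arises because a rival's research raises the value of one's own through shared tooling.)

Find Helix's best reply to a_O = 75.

75.5

Expanding Helix's payoff: 229a_H + 5a_Oa_H − 4a_H².
∂π/∂a_H = 229 + 5a_O − 8a_H = 0, so a_H = 28.625 + 0.625a_O.
At a_O = 75: a_H = 28.625 + 0.625·75 = 75.5.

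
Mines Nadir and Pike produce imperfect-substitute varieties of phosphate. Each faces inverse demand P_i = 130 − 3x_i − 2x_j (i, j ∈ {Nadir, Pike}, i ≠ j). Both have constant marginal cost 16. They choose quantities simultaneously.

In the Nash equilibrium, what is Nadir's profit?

Mine Nadir's profit: π = x_{Nadir}(130 − 3x_{Nadir} − 2x_{Pike}) − 16x_{Nadir}.
∂π/∂x_{Nadir} = 114 − 6x_{Nadir} − 2x_{Pike} = 0 ⇒ x_{Nadir} = 19 − (1/3)x_{Pike}.
Setting x_{Nadir} = x_{Pike} in the reaction function: x_{Nadir} = 19 − (1/3)x_{Nadir}, so x_{Nadir} = 19 / (4/3) = 14.25.
P_{Nadir} = 130 − 3·14.25 − 2·14.25 = 58.75.
Profit = (58.75 − 16)·14.25 = 609.1875.

609.1875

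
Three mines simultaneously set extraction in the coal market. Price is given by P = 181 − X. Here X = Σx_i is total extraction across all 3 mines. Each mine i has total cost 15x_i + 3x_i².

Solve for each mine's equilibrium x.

A representative mine's profit is π_i = x_i(181 − X) − 15x_i − 3x_i², with X = x_i + Σ_{j≠i} x_j.
First-order condition: 166 − 8x_i − Σ_{j≠i} x_j = 0.
In a symmetric equilibrium every mine chooses the same x, so Σ_{j≠i} x_j = 2x. The condition becomes 166 − 10x = 0, giving x = 166/10 = 16.6.

16.6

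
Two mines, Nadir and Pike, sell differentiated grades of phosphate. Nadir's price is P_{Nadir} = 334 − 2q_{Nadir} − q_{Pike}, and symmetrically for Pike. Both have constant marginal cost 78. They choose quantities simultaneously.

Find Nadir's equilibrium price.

Mine Nadir's profit: π = q_{Nadir}(334 − 2q_{Nadir} − q_{Pike}) − 78q_{Nadir}.
∂π/∂q_{Nadir} = 256 − 4q_{Nadir} − q_{Pike} = 0 ⇒ q_{Nadir} = 64 − 0.25q_{Pike}.
The game is symmetric, so in equilibrium q_{Pike} = q_{Nadir}: the reaction function gives 1.25q_{Nadir} = 64, hence q_{Nadir} = 51.2.
P_{Nadir} = 334 − 2·51.2 − 51.2 = 180.4.

180.4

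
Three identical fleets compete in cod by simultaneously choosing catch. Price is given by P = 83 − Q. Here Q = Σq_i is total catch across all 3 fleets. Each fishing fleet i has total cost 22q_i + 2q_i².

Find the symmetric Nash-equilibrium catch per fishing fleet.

7.625

A representative fishing fleet's profit is π_i = q_i(83 − Q) − 22q_i − 2q_i², with Q = q_i + Σ_{j≠i} q_j.
First-order condition: 61 − 6q_i − Σ_{j≠i} q_j = 0.
Imposing symmetry (q_j = q for all j) turns Σ_{j≠i} q_j into 2q, so 61 = 8q and q = 7.625.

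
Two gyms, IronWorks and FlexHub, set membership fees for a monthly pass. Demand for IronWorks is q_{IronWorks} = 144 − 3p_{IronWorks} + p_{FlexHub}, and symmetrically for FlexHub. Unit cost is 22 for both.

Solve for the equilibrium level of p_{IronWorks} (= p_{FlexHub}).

IronWorks's profit: π = (p_{IronWorks} − 22)(144 − 3p_{IronWorks} + p_{FlexHub}).
∂π/∂p_{IronWorks} = 210 − 6p_{IronWorks} + p_{FlexHub} = 0 ⇒ p_{IronWorks} = 35 + (1/6)p_{FlexHub}.
The game is symmetric, so in equilibrium p_{FlexHub} = p_{IronWorks}: the reaction function gives (5/6)p_{IronWorks} = 35, hence p_{IronWorks} = 42.

42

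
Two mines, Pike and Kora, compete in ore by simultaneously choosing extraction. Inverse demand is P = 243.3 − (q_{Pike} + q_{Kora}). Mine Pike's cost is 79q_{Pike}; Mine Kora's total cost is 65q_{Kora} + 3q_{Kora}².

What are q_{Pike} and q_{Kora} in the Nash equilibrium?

75.74, 12.82

Mine Pike's profit: π = q_{Pike}(243.3 − (q_{Pike} + q_{Kora})) − 79q_{Pike}.
∂π/∂q_{Pike} = 164.3 − 2q_{Pike} − q_{Kora} = 0, so q_{Pike} = 82.15 − 0.5q_{Kora}.
For Kora: ∂π/∂q_{Kora} = 178.3 − 8q_{Kora} − q_{Pike} = 0 ⇒ q_{Kora} = 22.2875 − 0.125q_{Pike}.
Solving the two reaction functions simultaneously: (1 − (−0.5)(−0.125))q_{Pike} = 82.15 − 0.5·22.2875, so 0.9375q_{Pike} = 11361/160 and q_{Pike} = 75.74.
Then q_{Kora} = 22.2875 − 0.125·75.74 = 12.82.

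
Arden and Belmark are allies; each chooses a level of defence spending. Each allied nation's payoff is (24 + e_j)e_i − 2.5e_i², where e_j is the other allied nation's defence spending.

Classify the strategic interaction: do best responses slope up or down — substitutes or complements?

strategic complements

Arden's payoff is (24 + e_B)e_A − 2.5e_A².
∂π/∂e_A = 24 + e_B − 5e_A = 0, so e_A = 4.8 + 0.2e_B.
The best-response slope de_A/de_B = 0.2 > 0: the reaction function is upward-sloping, so the choices are strategic complements.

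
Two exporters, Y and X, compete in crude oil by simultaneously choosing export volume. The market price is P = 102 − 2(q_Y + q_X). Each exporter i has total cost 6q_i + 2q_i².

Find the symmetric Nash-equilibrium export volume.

Exporter Y's profit: π = q_Y(102 − 2(q_Y + q_X)) − 6q_Y − 2q_Y².
∂π/∂q_Y = 96 − 8q_Y − 2q_X = 0, so q_Y = 12 − 0.25q_X.
The game is symmetric, so in equilibrium q_X = q_Y: the reaction function gives 1.25q_Y = 12, hence q_Y = 9.6.

9.6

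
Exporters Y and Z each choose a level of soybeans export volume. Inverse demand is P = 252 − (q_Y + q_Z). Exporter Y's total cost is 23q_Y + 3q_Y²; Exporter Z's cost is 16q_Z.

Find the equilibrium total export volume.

Exporter Y's profit: π = q_Y(252 − (q_Y + q_Z)) − 23q_Y − 3q_Y².
∂π/∂q_Y = 229 − 8q_Y − q_Z = 0, so q_Y = 28.625 − 0.125q_Z.
For Z: ∂π/∂q_Z = 236 − 2q_Z − q_Y = 0 ⇒ q_Z = 118 − 0.5q_Y.
Solving the two reaction functions simultaneously: (1 − (−0.125)(−0.5))q_Y = 28.625 − 0.125·118, so 0.9375q_Y = 13.875 and q_Y = 14.8.
Then q_Z = 118 − 0.5·14.8 = 110.6.
Total export volume: 14.8 + 110.6 = 125.4.

125.4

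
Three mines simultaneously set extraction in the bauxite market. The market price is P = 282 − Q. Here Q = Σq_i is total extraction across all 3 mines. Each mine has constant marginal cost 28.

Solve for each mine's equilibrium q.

63.5

A representative mine's profit is π_i = q_i(282 − Q) − 28q_i, with Q = q_i + Σ_{j≠i} q_j.
First-order condition: 254 − 2q_i − Σ_{j≠i} q_j = 0.
With identical mines, set every q_j = q: then 254 − 2q − 2q = 0, i.e. q = 254/4 = 63.5.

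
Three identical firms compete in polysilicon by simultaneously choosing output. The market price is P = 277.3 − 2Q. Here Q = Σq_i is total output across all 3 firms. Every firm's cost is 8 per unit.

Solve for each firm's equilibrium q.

A representative firm's profit is π_i = q_i(277.3 − 2Q) − 8q_i, with Q = q_i + Σ_{j≠i} q_j.
First-order condition: 269.3 − 4q_i − 2Σ_{j≠i} q_j = 0.
In a symmetric equilibrium every firm chooses the same q, so Σ_{j≠i} q_j = 2q. The condition becomes 269.3 − 8q = 0, giving q = 269.3/8 = 33.6625.

33.6625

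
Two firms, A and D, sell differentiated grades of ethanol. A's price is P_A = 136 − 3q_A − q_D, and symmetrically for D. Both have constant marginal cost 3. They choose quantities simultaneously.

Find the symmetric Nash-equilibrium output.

Firm A's profit: π = q_A(136 − 3q_A − q_D) − 3q_A.
∂π/∂q_A = 133 − 6q_A − q_D = 0 ⇒ q_A = 133/6 − (1/6)q_D.
By symmetry q_D = q_A; substituting into the reaction function, (7/6)q_A = 133/6 and q_A = 19.

19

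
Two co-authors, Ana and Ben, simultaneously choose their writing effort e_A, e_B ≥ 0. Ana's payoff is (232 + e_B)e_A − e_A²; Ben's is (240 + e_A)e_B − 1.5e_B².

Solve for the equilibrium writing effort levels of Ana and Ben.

187.2, 142.4

Expanding Ana's payoff: 232e_A + e_Be_A − e_A².
∂π/∂e_A = 232 + e_B − 2e_A = 0, so e_A = 116 + 0.5e_B.
Likewise for Ben: e_B = 80 + (1/3)e_A.
Substituting the second reaction function into the first: e_A = 116 + 0.5(80 + (1/3)e_A), which gives (5/6)e_A = 156 ⇒ e_A = 187.2.
Then e_B = 80 + (1/3)·187.2 = 142.4.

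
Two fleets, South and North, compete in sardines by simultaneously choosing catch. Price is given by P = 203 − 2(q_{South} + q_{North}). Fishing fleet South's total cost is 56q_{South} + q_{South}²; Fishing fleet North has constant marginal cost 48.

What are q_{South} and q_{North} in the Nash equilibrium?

13.9, 31.8

Fishing fleet South's profit: π = q_{South}(203 − 2(q_{South} + q_{North})) − 56q_{South} − q_{South}².
∂π/∂q_{South} = 147 − 6q_{South} − 2q_{North} = 0, so q_{South} = 24.5 − (1/3)q_{North}.
For North: ∂π/∂q_{North} = 155 − 4q_{North} − 2q_{South} = 0 ⇒ q_{North} = 38.75 − 0.5q_{South}.
Plugging q_{North} into South's best response: q_{South} = 24.5 − (1/3)(38.75 − 0.5q_{South}) ⇒ (5/6)q_{South} = 139/12, so q_{South} = 13.9.
Then q_{North} = 38.75 − 0.5·13.9 = 31.8.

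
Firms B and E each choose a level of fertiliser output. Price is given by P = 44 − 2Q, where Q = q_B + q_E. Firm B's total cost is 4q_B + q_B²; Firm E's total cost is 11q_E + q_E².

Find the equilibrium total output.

9.125

Firm B's profit: π = q_B(44 − 2(q_B + q_E)) − 4q_B − q_B².
∂π/∂q_B = 40 − 6q_B − 2q_E = 0, so q_B = 20/3 − (1/3)q_E.
By the same steps for E: q_E = 5.5 − (1/3)q_B.
Solving the two reaction functions simultaneously: (1 − (−1/3)(−1/3))q_B = 20/3 − (1/3)·5.5, so (8/9)q_B = 29/6 and q_B = 5.4375.
Then q_E = 5.5 − (1/3)·5.4375 = 3.6875.
Total output: 5.4375 + 3.6875 = 9.125.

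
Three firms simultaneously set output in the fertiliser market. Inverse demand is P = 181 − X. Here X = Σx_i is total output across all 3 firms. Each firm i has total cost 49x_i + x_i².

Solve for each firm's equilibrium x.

22

A representative firm's profit is π_i = x_i(181 − X) − 49x_i − x_i², with X = x_i + Σ_{j≠i} x_j.
First-order condition: 132 − 4x_i − Σ_{j≠i} x_j = 0.
With identical firms, set every x_j = x: then 132 − 4x − 2x = 0, i.e. x = 132/6 = 22.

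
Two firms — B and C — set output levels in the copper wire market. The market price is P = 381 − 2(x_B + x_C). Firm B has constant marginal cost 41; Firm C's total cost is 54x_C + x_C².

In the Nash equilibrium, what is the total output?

Firm B's profit: π = x_B(381 − 2(x_B + x_C)) − 41x_B.
∂π/∂x_B = 340 − 4x_B − 2x_C = 0, so x_B = 85 − 0.5x_C.
For C: ∂π/∂x_C = 327 − 6x_C − 2x_B = 0 ⇒ x_C = 54.5 − (1/3)x_B.
Plugging x_C into B's best response: x_B = 85 − 0.5(54.5 − (1/3)x_B) ⇒ (5/6)x_B = 57.75, so x_B = 69.3.
Then x_C = 54.5 − (1/3)·69.3 = 31.4.
Total output: 69.3 + 31.4 = 100.7.

100.7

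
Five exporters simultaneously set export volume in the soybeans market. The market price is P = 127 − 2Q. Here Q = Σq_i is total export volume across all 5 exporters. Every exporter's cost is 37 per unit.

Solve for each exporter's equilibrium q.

A representative exporter's profit is π_i = q_i(127 − 2Q) − 37q_i, with Q = q_i + Σ_{j≠i} q_j.
First-order condition: 90 − 4q_i − 2Σ_{j≠i} q_j = 0.
In a symmetric equilibrium every exporter chooses the same q, so Σ_{j≠i} q_j = 4q. The condition becomes 90 − 12q = 0, giving q = 90/12 = 7.5.

7.5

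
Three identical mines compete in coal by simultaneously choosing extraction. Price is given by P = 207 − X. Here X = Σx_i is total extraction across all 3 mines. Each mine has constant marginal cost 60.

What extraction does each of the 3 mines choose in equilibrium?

36.75

A representative mine's profit is π_i = x_i(207 − X) − 60x_i, with X = x_i + Σ_{j≠i} x_j.
First-order condition: 147 − 2x_i − Σ_{j≠i} x_j = 0.
In a symmetric equilibrium every mine chooses the same x, so Σ_{j≠i} x_j = 2x. The condition becomes 147 − 4x = 0, giving x = 147/4 = 36.75.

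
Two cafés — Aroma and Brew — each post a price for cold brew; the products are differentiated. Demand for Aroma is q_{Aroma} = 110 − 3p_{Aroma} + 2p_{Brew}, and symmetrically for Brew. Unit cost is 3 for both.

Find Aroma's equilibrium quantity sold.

Aroma's profit: π = (p_{Aroma} − 3)(110 − 3p_{Aroma} + 2p_{Brew}).
∂π/∂p_{Aroma} = 119 − 6p_{Aroma} + 2p_{Brew} = 0 ⇒ p_{Aroma} = 119/6 + (1/3)p_{Brew}.
By symmetry p_{Brew} = p_{Aroma}; substituting into the reaction function, (2/3)p_{Aroma} = 119/6 and p_{Aroma} = 29.75.
q_{Aroma} = 110 − 3·29.75 + 2·29.75 = 80.25.

80.25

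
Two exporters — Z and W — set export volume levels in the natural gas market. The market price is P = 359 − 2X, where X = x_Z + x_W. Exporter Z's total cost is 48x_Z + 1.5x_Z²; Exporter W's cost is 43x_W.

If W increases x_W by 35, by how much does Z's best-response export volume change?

-10

Exporter Z's profit: π = x_Z(359 − 2(x_Z + x_W)) − 48x_Z − 1.5x_Z².
∂π/∂x_Z = 311 − 7x_Z − 2x_W = 0, so x_Z = 311/7 − (2/7)x_W.
The reaction-function slope is −2/7, so a 35-unit rise in x_W moves x_Z by −2/7 × 35 = −10. Z's best response falls — the actions are strategic substitutes.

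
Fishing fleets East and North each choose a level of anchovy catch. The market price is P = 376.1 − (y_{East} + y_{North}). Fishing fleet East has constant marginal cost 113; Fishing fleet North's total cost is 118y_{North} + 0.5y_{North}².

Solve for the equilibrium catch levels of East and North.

106.24, 50.62

Fishing fleet East's profit: π = y_{East}(376.1 − (y_{East} + y_{North})) − 113y_{East}.
∂π/∂y_{East} = 263.1 − 2y_{East} − y_{North} = 0, so y_{East} = 131.55 − 0.5y_{North}.
For North: ∂π/∂y_{North} = 258.1 − 3y_{North} − y_{East} = 0 ⇒ y_{North} = 2581/30 − (1/3)y_{East}.
Solving the two reaction functions simultaneously: (1 − (−0.5)(−1/3))y_{East} = 131.55 − 0.5·(2581/30), so (5/6)y_{East} = 1328/15 and y_{East} = 106.24.
Then y_{North} = 2581/30 − (1/3)·106.24 = 50.62.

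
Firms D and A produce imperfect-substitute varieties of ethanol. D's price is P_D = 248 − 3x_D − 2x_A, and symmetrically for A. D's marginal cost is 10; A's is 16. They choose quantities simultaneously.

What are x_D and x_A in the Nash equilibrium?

Firm D's profit: π = x_D(248 − 3x_D − 2x_A) − 10x_D.
∂π/∂x_D = 238 − 6x_D − 2x_A = 0 ⇒ x_D = 119/3 − (1/3)x_A.
Similarly x_A = 116/3 − (1/3)x_D.
Substituting the second reaction function into the first: x_D = 119/3 − (1/3)(116/3 − (1/3)x_D), which gives (8/9)x_D = 241/9 ⇒ x_D = 30.125.
Then x_A = 116/3 − (1/3)·30.125 = 28.625.

30.125, 28.625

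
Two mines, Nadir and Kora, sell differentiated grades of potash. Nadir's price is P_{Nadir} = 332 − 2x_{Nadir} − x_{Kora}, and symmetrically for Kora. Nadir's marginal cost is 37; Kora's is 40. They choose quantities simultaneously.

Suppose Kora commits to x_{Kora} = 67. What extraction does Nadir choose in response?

Mine Nadir's profit: π = x_{Nadir}(332 − 2x_{Nadir} − x_{Kora}) − 37x_{Nadir}.
∂π/∂x_{Nadir} = 295 − 4x_{Nadir} − x_{Kora} = 0 ⇒ x_{Nadir} = 73.75 − 0.25x_{Kora}.
At x_{Kora} = 67: x_{Nadir} = 73.75 − 0.25·67 = 57.

57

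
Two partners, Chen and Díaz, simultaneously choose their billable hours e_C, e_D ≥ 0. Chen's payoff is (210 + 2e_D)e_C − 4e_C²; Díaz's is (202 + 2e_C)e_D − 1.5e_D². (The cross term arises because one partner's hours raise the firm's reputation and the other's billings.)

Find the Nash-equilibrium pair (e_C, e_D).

Expanding Chen's payoff: 210e_C + 2e_De_C − 4e_C².
∂π/∂e_C = 210 + 2e_D − 8e_C = 0, so e_C = 26.25 + 0.25e_D.
Likewise for Díaz: e_D = 202/3 + (2/3)e_C.
Plugging e_D into Chen's best response: e_C = 26.25 + 0.25(202/3 + (2/3)e_C) ⇒ (5/6)e_C = 517/12, so e_C = 51.7.
Then e_D = 202/3 + (2/3)·51.7 = 101.8.

51.7, 101.8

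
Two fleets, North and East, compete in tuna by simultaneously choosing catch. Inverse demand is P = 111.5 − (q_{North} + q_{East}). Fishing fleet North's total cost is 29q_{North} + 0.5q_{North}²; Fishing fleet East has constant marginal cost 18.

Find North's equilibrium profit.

Fishing fleet North's profit: π = q_{North}(111.5 − (q_{North} + q_{East})) − 29q_{North} − 0.5q_{North}².
∂π/∂q_{North} = 82.5 − 3q_{North} − q_{East} = 0, so q_{North} = 27.5 − (1/3)q_{East}.
For East: ∂π/∂q_{East} = 93.5 − 2q_{East} − q_{North} = 0 ⇒ q_{East} = 46.75 − 0.5q_{North}.
Plugging q_{East} into North's best response: q_{North} = 27.5 − (1/3)(46.75 − 0.5q_{North}) ⇒ (5/6)q_{North} = 143/12, so q_{North} = 14.3.
Then q_{East} = 46.75 − 0.5·14.3 = 39.6.
Price P = 111.5 − 53.9 = 57.6.
North's profit: (57.6 − 29)·14.3 − 0.5(14.3)² = 306.735.

306.735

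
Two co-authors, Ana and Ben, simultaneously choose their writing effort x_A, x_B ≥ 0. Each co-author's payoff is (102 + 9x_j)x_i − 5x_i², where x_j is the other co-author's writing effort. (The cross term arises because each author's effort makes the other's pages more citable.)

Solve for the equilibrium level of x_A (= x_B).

Ana's payoff is (102 + 9x_B)x_A − 5x_A².
∂π/∂x_A = 102 + 9x_B − 10x_A = 0, so x_A = 10.2 + 0.9x_B.
Setting x_A = x_B in the reaction function: x_A = 10.2 + 0.9x_A, so x_A = 10.2 / 0.1 = 102.

102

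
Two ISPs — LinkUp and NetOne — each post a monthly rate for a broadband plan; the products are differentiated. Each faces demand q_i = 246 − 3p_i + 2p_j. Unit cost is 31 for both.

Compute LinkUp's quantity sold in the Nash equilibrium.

LinkUp's profit: π = (p_{LinkUp} − 31)(246 − 3p_{LinkUp} + 2p_{NetOne}).
∂π/∂p_{LinkUp} = 339 − 6p_{LinkUp} + 2p_{NetOne} = 0 ⇒ p_{LinkUp} = 56.5 + (1/3)p_{NetOne}.
The game is symmetric, so in equilibrium p_{NetOne} = p_{LinkUp}: the reaction function gives (2/3)p_{LinkUp} = 56.5, hence p_{LinkUp} = 84.75.
q_{LinkUp} = 246 − 3·84.75 + 2·84.75 = 161.25.

161.25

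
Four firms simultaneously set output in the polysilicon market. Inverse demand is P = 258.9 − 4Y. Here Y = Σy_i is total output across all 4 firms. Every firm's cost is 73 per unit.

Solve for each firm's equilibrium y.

A representative firm's profit is π_i = y_i(258.9 − 4Y) − 73y_i, with Y = y_i + Σ_{j≠i} y_j.
First-order condition: 185.9 − 8y_i − 4Σ_{j≠i} y_j = 0.
Imposing symmetry (y_j = y for all j) turns Σ_{j≠i} y_j into 3y, so 185.9 = 20y and y = 9.295.

9.295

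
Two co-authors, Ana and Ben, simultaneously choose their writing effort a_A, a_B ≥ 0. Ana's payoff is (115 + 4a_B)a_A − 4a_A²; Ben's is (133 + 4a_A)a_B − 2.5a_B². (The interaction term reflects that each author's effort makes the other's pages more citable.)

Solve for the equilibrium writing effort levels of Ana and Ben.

Expanding Ana's payoff: 115a_A + 4a_Ba_A − 4a_A².
∂π/∂a_A = 115 + 4a_B − 8a_A = 0, so a_A = 14.375 + 0.5a_B.
Likewise for Ben: a_B = 26.6 + 0.8a_A.
Solving the two reaction functions simultaneously: (1 − (0.5)(0.8))a_A = 14.375 + 0.5·26.6, so 0.6a_A = 27.675 and a_A = 46.125.
Then a_B = 26.6 + 0.8·46.125 = 63.5.

46.125, 63.5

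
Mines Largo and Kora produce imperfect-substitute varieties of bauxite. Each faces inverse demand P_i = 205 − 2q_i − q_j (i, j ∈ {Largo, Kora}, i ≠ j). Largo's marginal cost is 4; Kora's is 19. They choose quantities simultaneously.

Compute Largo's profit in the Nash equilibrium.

Mine Largo's profit: π = q_{Largo}(205 − 2q_{Largo} − q_{Kora}) − 4q_{Largo}.
∂π/∂q_{Largo} = 201 − 4q_{Largo} − q_{Kora} = 0 ⇒ q_{Largo} = 50.25 − 0.25q_{Kora}.
Similarly q_{Kora} = 46.5 − 0.25q_{Largo}.
Plugging q_{Kora} into Largo's best response: q_{Largo} = 50.25 − 0.25(46.5 − 0.25q_{Largo}) ⇒ 0.9375q_{Largo} = 38.625, so q_{Largo} = 41.2.
Then q_{Kora} = 46.5 − 0.25·41.2 = 36.2.
P_{Largo} = 205 − 2·41.2 − 36.2 = 86.4.
Profit = (86.4 − 4)·41.2 = 3394.88.

3394.88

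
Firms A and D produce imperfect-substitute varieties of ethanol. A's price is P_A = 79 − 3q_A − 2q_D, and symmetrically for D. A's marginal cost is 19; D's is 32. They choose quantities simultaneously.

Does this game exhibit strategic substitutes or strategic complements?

strategic substitutes

Firm A's profit: π = q_A(79 − 3q_A − 2q_D) − 19q_A.
∂π/∂q_A = 60 − 6q_A − 2q_D = 0 ⇒ q_A = 10 − (1/3)q_D.
The best-response slope dq_A/dq_D = −1/3 < 0: the reaction function is downward-sloping, so the choices are strategic substitutes.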